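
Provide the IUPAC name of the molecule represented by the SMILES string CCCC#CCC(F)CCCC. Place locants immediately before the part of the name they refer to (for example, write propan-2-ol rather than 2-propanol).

The longest chain bearing the multiple bond is 11 carbons long (undecane).
The chain contains a C≡C triple bond, so the unsaturation ending is -yne.
The numbering direction is chosen so that numbering from this end puts the triple bond at C-4 rather than C-7.
This places the triple bond between C-4 and C-5; a fluoro group at C-7.
Putting it together: 7-fluoroundec-4-yne.

7-fluoroundec-4-yne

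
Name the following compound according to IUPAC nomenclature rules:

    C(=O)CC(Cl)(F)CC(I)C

3-chloro-3-fluoro-5-iodohexanal

The longest chain bearing the –CHO group is 6 carbons long (hexane).
The principal characteristic group is an aldehyde (terminal –CHO), named with the suffix -al.
Choose the numbering such that the aldehyde carbon is C-1 by definition.
That gives a chloro group at C-3; a fluoro group at C-3; an iodo group at C-5.
Prefixes are listed alphabetically: chloro, fluoro, iodo.
Assembling the pieces gives 3-chloro-3-fluoro-5-iodohexanal.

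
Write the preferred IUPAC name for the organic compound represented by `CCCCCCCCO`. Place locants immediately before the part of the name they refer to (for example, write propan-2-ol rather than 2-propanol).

The longest carbon chain that includes the –OH group has 8 carbons, so the parent hydride is octane.
The principal characteristic group is an alcohol (–OH), named with the suffix -ol.
Choose the numbering such that numbering from this end puts the hydroxyl group at C-1 rather than C-8.
This places the hydroxyl at C-1.
Putting it together: octan-1-ol.

octan-1-ol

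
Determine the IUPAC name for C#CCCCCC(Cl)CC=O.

3-chloronon-8-ynal

The longest chain bearing the –CHO group and the multiple bond is 9 carbons long (nonane).
An aldehyde (terminal –CHO) is the principal characteristic group, giving the suffix -al.
There is one C≡C triple bond, indicated by the ending -yne.
The numbering direction is chosen so that the aldehyde carbon is C-1 by definition.
That gives the triple bond between C-8 and C-9; a chloro group at C-3.
Assembling the pieces gives 3-chloronon-8-ynal.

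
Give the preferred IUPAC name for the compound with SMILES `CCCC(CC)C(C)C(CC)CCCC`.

The longest carbon chain is 10 atoms: the parent is decane.
Number the chain so that the substituent locant set {4,5,6} is lower than {5,6,7} at the first point of difference.
With this numbering: ethyl groups at C-4 and C-6; a methyl group at C-5.
Prefixes are listed alphabetically: ethyl, methyl.
Putting it together: 4,6-diethyl-5-methyldecane.

4,6-diethyl-5-methyldecane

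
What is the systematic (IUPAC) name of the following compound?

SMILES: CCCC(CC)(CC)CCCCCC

The longest continuous carbon chain has 10 atoms, so the parent hydride is decane.
The numbering direction is chosen so that the substituent locant set {4,4} is lower than {7,7} at the first point of difference.
This places two ethyl groups at C-4.
Assembling the pieces gives 4,4-diethyldecane.

4,4-diethyldecane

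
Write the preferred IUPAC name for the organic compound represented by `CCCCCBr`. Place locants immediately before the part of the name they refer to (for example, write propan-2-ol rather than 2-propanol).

1-bromopentane

The longest continuous carbon chain has 5 atoms, so the parent hydride is pentane.
Choose the numbering such that the substituent locant set {1} is lower than {5} at the first point of difference.
This places a bromo group at C-1.
Putting it together: 1-bromopentane.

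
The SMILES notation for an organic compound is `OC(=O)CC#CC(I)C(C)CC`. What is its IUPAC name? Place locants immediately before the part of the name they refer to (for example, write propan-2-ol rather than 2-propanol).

5-iodo-6-methyloct-3-ynoic acid

The longest chain bearing the –COOH group and the multiple bond is 8 carbons long (octane).
The principal characteristic group is a carboxylic acid (terminal –COOH), named with the suffix -oic acid.
The chain contains a C≡C triple bond, so the unsaturation ending is -yne.
Number the chain so that the carboxylic acid carbon is C-1 by definition.
That gives the triple bond between C-3 and C-4; an iodo group at C-5; a methyl group at C-6.
Substituent prefixes are cited in alphabetical order (multiplying prefixes like di-/tri- are ignored for ordering).
The name is 5-iodo-6-methyloct-3-ynoic acid.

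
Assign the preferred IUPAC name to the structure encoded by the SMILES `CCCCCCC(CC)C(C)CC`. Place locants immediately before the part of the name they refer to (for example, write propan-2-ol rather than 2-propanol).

4-ethyl-3-methyldecane

The longest continuous carbon chain has 10 atoms, so the parent hydride is decane.
Choose the numbering such that the substituent locant set {3,4} is lower than {7,8} at the first point of difference.
This places an ethyl group at C-4; a methyl group at C-3.
Prefixes are listed alphabetically: ethyl, methyl.
Putting it together: 4-ethyl-3-methyldecane.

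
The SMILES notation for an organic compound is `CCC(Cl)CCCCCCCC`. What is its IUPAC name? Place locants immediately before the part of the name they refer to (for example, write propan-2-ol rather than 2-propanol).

The parent chain contains 11 carbons (undecane).
Number the chain so that the substituent locant set {3} is lower than {9} at the first point of difference.
This places a chloro group at C-3.
The name is 3-chloroundecane.

3-chloroundecane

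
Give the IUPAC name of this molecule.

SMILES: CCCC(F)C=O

The longest carbon chain that includes the –CHO group has 5 carbons, so the parent hydride is pentane.
An aldehyde (terminal –CHO) is the principal characteristic group, giving the suffix -al.
Choose the numbering such that the aldehyde carbon is C-1 by definition.
That gives a fluoro group at C-2.
The name is 2-fluoropentanal.

2-fluoropentanal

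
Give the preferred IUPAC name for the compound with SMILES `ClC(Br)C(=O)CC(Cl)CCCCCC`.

The longest chain bearing the carbonyl is 10 carbons long (decane).
The highest-priority functional group is a ketone (C=O on an internal carbon), so the name ends in -one.
Number the chain so that numbering from this end puts the carbonyl group at C-2 rather than C-9.
This places the carbonyl at C-2; a bromo group at C-1; chloro groups at C-1 and C-4.
The substituents are ordered alphabetically, ignoring any di-/tri- multipliers.
The name is 1-bromo-1,4-dichlorodecan-2-one.

1-bromo-1,4-dichlorodecan-2-one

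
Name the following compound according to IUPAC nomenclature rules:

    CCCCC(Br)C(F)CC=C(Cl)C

Counting along the main chain through the multiple bond gives 10 carbons: the parent is decane.
A C=C double bond in the chain gives the infix -ene-.
The numbering direction is chosen so that numbering from this end puts the double bond at C-2 rather than C-8.
With this numbering: the double bond between C-2 and C-3; a bromo group at C-6; a chloro group at C-2; a fluoro group at C-5.
Prefixes are listed alphabetically: bromo, chloro, fluoro.
Putting it together: 6-bromo-2-chloro-5-fluorodec-2-ene.

6-bromo-2-chloro-5-fluorodec-2-ene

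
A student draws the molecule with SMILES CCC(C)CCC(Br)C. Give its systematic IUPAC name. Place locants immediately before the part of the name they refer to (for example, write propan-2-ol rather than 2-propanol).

The parent chain contains 7 carbons (heptane).
The numbering direction is chosen so that the substituent locant set {2,5} is lower than {3,6} at the first point of difference.
That gives a bromo group at C-2; a methyl group at C-5.
Substituent prefixes are cited in alphabetical order (multiplying prefixes like di-/tri- are ignored for ordering).
Assembling the pieces gives 2-bromo-5-methylheptane.

2-bromo-5-methylheptane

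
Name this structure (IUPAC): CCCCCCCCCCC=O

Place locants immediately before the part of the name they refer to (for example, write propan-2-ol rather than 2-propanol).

The longest chain bearing the –CHO group is 11 carbons long (undecane).
The principal characteristic group is an aldehyde (terminal –CHO), named with the suffix -al.
Choose the numbering such that the aldehyde carbon is C-1 by definition.
Assembling the pieces gives undecanal.

undecanal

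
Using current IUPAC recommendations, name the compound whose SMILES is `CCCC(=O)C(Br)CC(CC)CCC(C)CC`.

5-bromo-7-ethyl-10-methyldodecan-4-one

Counting along the main chain through the carbonyl gives 12 carbons: the parent is dodecane.
The principal characteristic group is a ketone (C=O on an internal carbon), named with the suffix -one.
Number the chain so that numbering from this end puts the carbonyl group at C-4 rather than C-9.
This places the carbonyl at C-4; a bromo group at C-5; an ethyl group at C-7; a methyl group at C-10.
Substituent prefixes are cited in alphabetical order (multiplying prefixes like di-/tri- are ignored for ordering).
Putting it together: 5-bromo-7-ethyl-10-methyldodecan-4-one.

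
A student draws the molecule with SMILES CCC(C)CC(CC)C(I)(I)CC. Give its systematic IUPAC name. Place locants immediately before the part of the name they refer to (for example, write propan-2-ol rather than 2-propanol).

4-ethyl-3,3-diiodo-6-methyloctane

The parent chain contains 8 carbons (octane).
Number the chain so that the substituent locant set {3,3,4,6} is lower than {3,5,6,6} at the first point of difference.
This places an ethyl group at C-4; two iodo groups at C-3; a methyl group at C-6.
The substituents are ordered alphabetically, ignoring any di-/tri- multipliers.
Assembling the pieces gives 4-ethyl-3,3-diiodo-6-methyloctane.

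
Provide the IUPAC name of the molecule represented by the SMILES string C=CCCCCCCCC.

The longest chain bearing the multiple bond is 10 carbons long (decane).
There is one C=C double bond, indicated by the ending -ene.
The numbering direction is chosen so that numbering from this end puts the double bond at C-1 rather than C-9.
With this numbering: the double bond between C-1 and C-2.
The name is dec-1-ene.

dec-1-ene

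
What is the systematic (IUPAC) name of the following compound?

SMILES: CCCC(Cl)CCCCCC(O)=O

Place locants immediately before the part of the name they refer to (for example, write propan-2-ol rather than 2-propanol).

The longest chain bearing the –COOH group is 10 carbons long (decane).
The highest-priority functional group is a carboxylic acid (terminal –COOH), so the name ends in -oic acid.
Choose the numbering such that the carboxylic acid carbon is C-1 by definition.
That gives a chloro group at C-7.
Putting it together: 7-chlorodecanoic acid.

7-chlorodecanoic acid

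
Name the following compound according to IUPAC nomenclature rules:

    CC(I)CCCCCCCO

8-iodononan-1-ol

Counting along the main chain through the –OH group gives 9 carbons: the parent is nonane.
The highest-priority functional group is an alcohol (–OH), so the name ends in -ol.
Number the chain so that numbering from this end puts the hydroxyl group at C-1 rather than C-9.
This places the hydroxyl at C-1; an iodo group at C-8.
Putting it together: 8-iodononan-1-ol.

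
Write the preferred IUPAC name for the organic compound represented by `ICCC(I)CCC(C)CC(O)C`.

7,9-diiodo-4-methylnonan-2-ol

Counting along the main chain through the –OH group gives 9 carbons: the parent is nonane.
The highest-priority functional group is an alcohol (–OH), so the name ends in -ol.
The numbering direction is chosen so that numbering from this end puts the hydroxyl group at C-2 rather than C-8.
That gives the hydroxyl at C-2; iodo groups at C-7 and C-9; a methyl group at C-4.
Prefixes are listed alphabetically: iodo, methyl.
Putting it together: 7,9-diiodo-4-methylnonan-2-ol.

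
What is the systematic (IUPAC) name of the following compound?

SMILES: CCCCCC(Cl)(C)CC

The longest carbon chain is 8 atoms: the parent is octane.
Number the chain so that the substituent locant set {3,3} is lower than {6,6} at the first point of difference.
With this numbering: a chloro group at C-3; a methyl group at C-3.
Prefixes are listed alphabetically: chloro, methyl.
The name is 3-chloro-3-methyloctane.

3-chloro-3-methyloctane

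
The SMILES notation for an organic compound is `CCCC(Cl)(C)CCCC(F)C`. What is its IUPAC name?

6-chloro-2-fluoro-6-methylnonane

The longest continuous carbon chain has 9 atoms, so the parent hydride is nonane.
The numbering direction is chosen so that the substituent locant set {2,6,6} is lower than {4,4,8} at the first point of difference.
That gives a chloro group at C-6; a fluoro group at C-2; a methyl group at C-6.
Prefixes are listed alphabetically: chloro, fluoro, methyl.
Putting it together: 6-chloro-2-fluoro-6-methylnonane.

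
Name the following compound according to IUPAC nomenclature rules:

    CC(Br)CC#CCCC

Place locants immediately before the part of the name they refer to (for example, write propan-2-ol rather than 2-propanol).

The longest chain bearing the multiple bond is 8 carbons long (octane).
The chain contains a C≡C triple bond, so the unsaturation ending is -yne.
The numbering direction is chosen so that the substituent locant set {2} is lower than {7} at the first point of difference.
With this numbering: the triple bond between C-4 and C-5; a bromo group at C-2.
The name is 2-bromooct-4-yne.

2-bromooct-4-yne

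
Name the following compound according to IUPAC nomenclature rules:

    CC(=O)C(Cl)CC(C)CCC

The longest carbon chain that includes the carbonyl has 8 carbons, so the parent hydride is octane.
The principal characteristic group is a ketone (C=O on an internal carbon), named with the suffix -one.
Choose the numbering such that numbering from this end puts the carbonyl group at C-2 rather than C-7.
This places the carbonyl at C-2; a chloro group at C-3; a methyl group at C-5.
The substituents are ordered alphabetically, ignoring any di-/tri- multipliers.
Putting it together: 3-chloro-5-methyloctan-2-one.

3-chloro-5-methyloctan-2-one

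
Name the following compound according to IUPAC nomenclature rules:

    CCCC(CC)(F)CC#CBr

The longest chain bearing the multiple bond is 7 carbons long (heptane).
There is one C≡C triple bond, indicated by the ending -yne.
The numbering direction is chosen so that numbering from this end puts the triple bond at C-1 rather than C-6.
With this numbering: the triple bond between C-1 and C-2; a bromo group at C-1; an ethyl group at C-4; a fluoro group at C-4.
The substituents are ordered alphabetically, ignoring any di-/tri- multipliers.
Putting it together: 1-bromo-4-ethyl-4-fluorohept-1-yne.

1-bromo-4-ethyl-4-fluorohept-1-yne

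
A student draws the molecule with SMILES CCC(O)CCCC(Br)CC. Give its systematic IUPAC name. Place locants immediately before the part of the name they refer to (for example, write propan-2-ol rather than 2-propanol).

The longest carbon chain that includes the –OH group has 9 carbons, so the parent hydride is nonane.
The highest-priority functional group is an alcohol (–OH), so the name ends in -ol.
Choose the numbering such that numbering from this end puts the hydroxyl group at C-3 rather than C-7.
That gives the hydroxyl at C-3; a bromo group at C-7.
Assembling the pieces gives 7-bromononan-3-ol.

7-bromononan-3-ol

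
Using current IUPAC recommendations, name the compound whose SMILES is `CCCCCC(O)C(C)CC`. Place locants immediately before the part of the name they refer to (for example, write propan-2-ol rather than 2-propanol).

3-methylnonan-4-ol

The longest chain bearing the –OH group is 9 carbons long (nonane).
The principal characteristic group is an alcohol (–OH), named with the suffix -ol.
Choose the numbering such that numbering from this end puts the hydroxyl group at C-4 rather than C-6.
With this numbering: the hydroxyl at C-4; a methyl group at C-3.
Assembling the pieces gives 3-methylnonan-4-ol.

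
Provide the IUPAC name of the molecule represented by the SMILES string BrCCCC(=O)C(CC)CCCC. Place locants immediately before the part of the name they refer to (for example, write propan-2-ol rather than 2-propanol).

1-bromo-5-ethylnonan-4-one

The longest chain bearing the carbonyl is 9 carbons long (nonane).
The highest-priority functional group is a ketone (C=O on an internal carbon), so the name ends in -one.
Number the chain so that numbering from this end puts the carbonyl group at C-4 rather than C-6.
This places the carbonyl at C-4; a bromo group at C-1; an ethyl group at C-5.
The substituents are ordered alphabetically, ignoring any di-/tri- multipliers.
Assembling the pieces gives 1-bromo-5-ethylnonan-4-one.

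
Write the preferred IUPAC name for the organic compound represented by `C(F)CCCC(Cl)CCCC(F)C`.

5-chloro-1,9-difluorodecane

The longest carbon chain is 10 atoms: the parent is decane.
Number the chain so that the substituent locant set {1,5,9} is lower than {2,6,10} at the first point of difference.
That gives a chloro group at C-5; fluoro groups at C-1 and C-9.
The substituents are ordered alphabetically, ignoring any di-/tri- multipliers.
The name is 5-chloro-1,9-difluorodecane.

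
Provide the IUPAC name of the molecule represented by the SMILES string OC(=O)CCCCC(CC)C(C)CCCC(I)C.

6-ethyl-11-iodo-7-methyldodecanoic acid

The longest carbon chain that includes the –COOH group has 12 carbons, so the parent hydride is dodecane.
The principal characteristic group is a carboxylic acid (terminal –COOH), named with the suffix -oic acid.
The numbering direction is chosen so that the carboxylic acid carbon is C-1 by definition.
With this numbering: an ethyl group at C-6; an iodo group at C-11; a methyl group at C-7.
The substituents are ordered alphabetically, ignoring any di-/tri- multipliers.
Assembling the pieces gives 6-ethyl-11-iodo-7-methyldodecanoic acid.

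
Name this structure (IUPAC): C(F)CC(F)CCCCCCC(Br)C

10-bromo-1,3-difluoroundecane

The longest carbon chain is 11 atoms: the parent is undecane.
Choose the numbering such that the substituent locant set {1,3,10} is lower than {2,9,11} at the first point of difference.
That gives a bromo group at C-10; fluoro groups at C-1 and C-3.
Substituent prefixes are cited in alphabetical order (multiplying prefixes like di-/tri- are ignored for ordering).
The name is 10-bromo-1,3-difluoroundecane.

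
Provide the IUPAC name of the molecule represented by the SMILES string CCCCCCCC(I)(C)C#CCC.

5-iodo-5-methyldodec-3-yne

Counting along the main chain through the multiple bond gives 12 carbons: the parent is dodecane.
There is one C≡C triple bond, indicated by the ending -yne.
The numbering direction is chosen so that numbering from this end puts the triple bond at C-3 rather than C-9.
With this numbering: the triple bond between C-3 and C-4; an iodo group at C-5; a methyl group at C-5.
Prefixes are listed alphabetically: iodo, methyl.
The name is 5-iodo-5-methyldodec-3-yne.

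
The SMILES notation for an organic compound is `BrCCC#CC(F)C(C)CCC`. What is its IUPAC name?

1-bromo-5-fluoro-6-methylnon-3-yne

The longest chain bearing the multiple bond is 9 carbons long (nonane).
The chain contains a C≡C triple bond, so the unsaturation ending is -yne.
Number the chain so that numbering from this end puts the triple bond at C-3 rather than C-6.
With this numbering: the triple bond between C-3 and C-4; a bromo group at C-1; a fluoro group at C-5; a methyl group at C-6.
Substituent prefixes are cited in alphabetical order (multiplying prefixes like di-/tri- are ignored for ordering).
Assembling the pieces gives 1-bromo-5-fluoro-6-methylnon-3-yne.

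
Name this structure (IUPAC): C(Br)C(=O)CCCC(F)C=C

Counting along the main chain through the carbonyl and the multiple bond gives 8 carbons: the parent is octane.
The highest-priority functional group is a ketone (C=O on an internal carbon), so the name ends in -one.
The chain contains a C=C double bond, so the unsaturation ending is -ene.
The numbering direction is chosen so that numbering from this end puts the carbonyl group at C-2 rather than C-7.
This places the carbonyl at C-2; the double bond between C-7 and C-8; a bromo group at C-1; a fluoro group at C-6.
The substituents are ordered alphabetically, ignoring any di-/tri- multipliers.
Assembling the pieces gives 1-bromo-6-fluorooct-7-en-2-one.

1-bromo-6-fluorooct-7-en-2-one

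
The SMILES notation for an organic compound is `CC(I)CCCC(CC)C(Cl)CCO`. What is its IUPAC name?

3-chloro-4-ethyl-8-iodononan-1-ol

The longest carbon chain that includes the –OH group has 9 carbons, so the parent hydride is nonane.
An alcohol (–OH) is the principal characteristic group, giving the suffix -ol.
Choose the numbering such that numbering from this end puts the hydroxyl group at C-1 rather than C-9.
This places the hydroxyl at C-1; a chloro group at C-3; an ethyl group at C-4; an iodo group at C-8.
Substituent prefixes are cited in alphabetical order (multiplying prefixes like di-/tri- are ignored for ordering).
Putting it together: 3-chloro-4-ethyl-8-iodononan-1-ol.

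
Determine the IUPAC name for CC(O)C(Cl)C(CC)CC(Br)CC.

Counting along the main chain through the –OH group gives 8 carbons: the parent is octane.
An alcohol (–OH) is the principal characteristic group, giving the suffix -ol.
The numbering direction is chosen so that numbering from this end puts the hydroxyl group at C-2 rather than C-7.
With this numbering: the hydroxyl at C-2; a bromo group at C-6; a chloro group at C-3; an ethyl group at C-4.
Substituent prefixes are cited in alphabetical order (multiplying prefixes like di-/tri- are ignored for ordering).
Putting it together: 6-bromo-3-chloro-4-ethyloctan-2-ol.

6-bromo-3-chloro-4-ethyloctan-2-ol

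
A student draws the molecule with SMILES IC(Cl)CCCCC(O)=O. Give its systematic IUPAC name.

6-chloro-6-iodohexanoic acid

The longest chain bearing the –COOH group is 6 carbons long (hexane).
The highest-priority functional group is a carboxylic acid (terminal –COOH), so the name ends in -oic acid.
The numbering direction is chosen so that the carboxylic acid carbon is C-1 by definition.
With this numbering: a chloro group at C-6; an iodo group at C-6.
Substituent prefixes are cited in alphabetical order (multiplying prefixes like di-/tri- are ignored for ordering).
The name is 6-chloro-6-iodohexanoic acid.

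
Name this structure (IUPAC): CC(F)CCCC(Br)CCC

6-bromo-2-fluorononane

The longest continuous carbon chain has 9 atoms, so the parent hydride is nonane.
Number the chain so that the substituent locant set {2,6} is lower than {4,8} at the first point of difference.
That gives a bromo group at C-6; a fluoro group at C-2.
Substituent prefixes are cited in alphabetical order (multiplying prefixes like di-/tri- are ignored for ordering).
The name is 6-bromo-2-fluorononane.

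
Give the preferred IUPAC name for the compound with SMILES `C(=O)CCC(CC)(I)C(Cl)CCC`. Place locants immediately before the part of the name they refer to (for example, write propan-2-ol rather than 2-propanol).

5-chloro-4-ethyl-4-iodooctanal

The longest carbon chain that includes the –CHO group has 8 carbons, so the parent hydride is octane.
The highest-priority functional group is an aldehyde (terminal –CHO), so the name ends in -al.
Choose the numbering such that the aldehyde carbon is C-1 by definition.
This places a chloro group at C-5; an ethyl group at C-4; an iodo group at C-4.
Substituent prefixes are cited in alphabetical order (multiplying prefixes like di-/tri- are ignored for ordering).
The name is 5-chloro-4-ethyl-4-iodooctanal.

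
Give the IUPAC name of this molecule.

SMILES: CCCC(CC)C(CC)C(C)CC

4,5-diethyl-3-methyloctane

The parent chain contains 8 carbons (octane).
Choose the numbering such that the substituent locant set {3,4,5} is lower than {4,5,6} at the first point of difference.
This places ethyl groups at C-4 and C-5; a methyl group at C-3.
The substituents are ordered alphabetically, ignoring any di-/tri- multipliers.
Putting it together: 4,5-diethyl-3-methyloctane.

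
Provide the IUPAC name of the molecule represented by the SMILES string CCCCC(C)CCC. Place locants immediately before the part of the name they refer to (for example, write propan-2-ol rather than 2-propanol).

4-methyloctane

The longest carbon chain is 8 atoms: the parent is octane.
Choose the numbering such that the substituent locant set {4} is lower than {5} at the first point of difference.
This places a methyl group at C-4.
Putting it together: 4-methyloctane.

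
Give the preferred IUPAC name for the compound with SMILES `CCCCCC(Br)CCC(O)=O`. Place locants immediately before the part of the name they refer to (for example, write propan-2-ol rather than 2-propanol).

4-bromononanoic acid

Counting along the main chain through the –COOH group gives 9 carbons: the parent is nonane.
The principal characteristic group is a carboxylic acid (terminal –COOH), named with the suffix -oic acid.
Choose the numbering such that the carboxylic acid carbon is C-1 by definition.
This places a bromo group at C-4.
Assembling the pieces gives 4-bromononanoic acid.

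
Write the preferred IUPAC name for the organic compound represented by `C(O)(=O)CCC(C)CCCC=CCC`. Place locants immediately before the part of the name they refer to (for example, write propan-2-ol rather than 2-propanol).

4-methylundec-8-enoic acid

Counting along the main chain through the –COOH group and the multiple bond gives 11 carbons: the parent is undecane.
A carboxylic acid (terminal –COOH) is the principal characteristic group, giving the suffix -oic acid.
The chain contains a C=C double bond, so the unsaturation ending is -ene.
Choose the numbering such that the carboxylic acid carbon is C-1 by definition.
That gives the double bond between C-8 and C-9; a methyl group at C-4.
Putting it together: 4-methylundec-8-enoic acid.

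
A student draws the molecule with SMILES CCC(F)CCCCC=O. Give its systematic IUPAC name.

The longest chain bearing the –CHO group is 8 carbons long (octane).
The highest-priority functional group is an aldehyde (terminal –CHO), so the name ends in -al.
The numbering direction is chosen so that the aldehyde carbon is C-1 by definition.
That gives a fluoro group at C-6.
Assembling the pieces gives 6-fluorooctanal.

6-fluorooctanal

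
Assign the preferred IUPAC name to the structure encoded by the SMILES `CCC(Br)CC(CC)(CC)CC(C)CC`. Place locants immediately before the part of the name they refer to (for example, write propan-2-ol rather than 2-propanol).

The longest continuous carbon chain has 9 atoms, so the parent hydride is nonane.
The numbering direction is chosen so that the locant sets are identical either way, so the alphabetically earlier bromo substituent takes the lower locant (3 rather than 7).
With this numbering: a bromo group at C-3; two ethyl groups at C-5; a methyl group at C-7.
Substituent prefixes are cited in alphabetical order (multiplying prefixes like di-/tri- are ignored for ordering).
The name is 3-bromo-5,5-diethyl-7-methylnonane.

3-bromo-5,5-diethyl-7-methylnonane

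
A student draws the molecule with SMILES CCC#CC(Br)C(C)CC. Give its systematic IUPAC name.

The longest chain bearing the multiple bond is 8 carbons long (octane).
The chain contains a C≡C triple bond, so the unsaturation ending is -yne.
Number the chain so that numbering from this end puts the triple bond at C-3 rather than C-5.
This places the triple bond between C-3 and C-4; a bromo group at C-5; a methyl group at C-6.
The substituents are ordered alphabetically, ignoring any di-/tri- multipliers.
The name is 5-bromo-6-methyloct-3-yne.

5-bromo-6-methyloct-3-yne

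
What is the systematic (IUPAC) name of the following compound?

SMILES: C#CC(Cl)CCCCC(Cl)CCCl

The longest chain bearing the multiple bond is 10 carbons long (decane).
There is one C≡C triple bond, indicated by the ending -yne.
The numbering direction is chosen so that numbering from this end puts the triple bond at C-1 rather than C-9.
With this numbering: the triple bond between C-1 and C-2; chloro groups at C-3 and C-8 and C-10.
Putting it together: 3,8,10-trichlorodec-1-yne.

3,8,10-trichlorodec-1-yne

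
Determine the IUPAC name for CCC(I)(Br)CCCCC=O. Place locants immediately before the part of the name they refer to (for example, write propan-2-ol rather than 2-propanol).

6-bromo-6-iodooctanal

The longest carbon chain that includes the –CHO group has 8 carbons, so the parent hydride is octane.
The principal characteristic group is an aldehyde (terminal –CHO), named with the suffix -al.
Choose the numbering such that the aldehyde carbon is C-1 by definition.
This places a bromo group at C-6; an iodo group at C-6.
Prefixes are listed alphabetically: bromo, iodo.
The name is 6-bromo-6-iodooctanal.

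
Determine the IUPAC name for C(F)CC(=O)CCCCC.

The longest chain bearing the carbonyl is 8 carbons long (octane).
A ketone (C=O on an internal carbon) is the principal characteristic group, giving the suffix -one.
The numbering direction is chosen so that numbering from this end puts the carbonyl group at C-3 rather than C-6.
With this numbering: the carbonyl at C-3; a fluoro group at C-1.
The name is 1-fluorooctan-3-one.

1-fluorooctan-3-one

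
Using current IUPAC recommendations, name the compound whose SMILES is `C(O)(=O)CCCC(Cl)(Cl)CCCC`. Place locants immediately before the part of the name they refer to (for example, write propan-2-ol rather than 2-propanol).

The longest carbon chain that includes the –COOH group has 9 carbons, so the parent hydride is nonane.
A carboxylic acid (terminal –COOH) is the principal characteristic group, giving the suffix -oic acid.
The numbering direction is chosen so that the carboxylic acid carbon is C-1 by definition.
This places two chloro groups at C-5.
Putting it together: 5,5-dichlorononanoic acid.

5,5-dichlorononanoic acid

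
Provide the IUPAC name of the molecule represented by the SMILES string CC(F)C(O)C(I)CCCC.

2-fluoro-4-iodooctan-3-ol

Counting along the main chain through the –OH group gives 8 carbons: the parent is octane.
The highest-priority functional group is an alcohol (–OH), so the name ends in -ol.
Choose the numbering such that numbering from this end puts the hydroxyl group at C-3 rather than C-6.
This places the hydroxyl at C-3; a fluoro group at C-2; an iodo group at C-4.
Prefixes are listed alphabetically: fluoro, iodo.
Putting it together: 2-fluoro-4-iodooctan-3-ol.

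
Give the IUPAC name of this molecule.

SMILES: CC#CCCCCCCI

The longest carbon chain that includes the multiple bond has 9 carbons, so the parent hydride is nonane.
The chain contains a C≡C triple bond, so the unsaturation ending is -yne.
The numbering direction is chosen so that numbering from this end puts the triple bond at C-2 rather than C-7.
With this numbering: the triple bond between C-2 and C-3; an iodo group at C-9.
Assembling the pieces gives 9-iodonon-2-yne.

9-iodonon-2-yne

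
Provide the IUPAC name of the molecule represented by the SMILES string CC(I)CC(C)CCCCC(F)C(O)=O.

Counting along the main chain through the –COOH group gives 10 carbons: the parent is decane.
The principal characteristic group is a carboxylic acid (terminal –COOH), named with the suffix -oic acid.
The numbering direction is chosen so that the carboxylic acid carbon is C-1 by definition.
With this numbering: a fluoro group at C-2; an iodo group at C-9; a methyl group at C-7.
Substituent prefixes are cited in alphabetical order (multiplying prefixes like di-/tri- are ignored for ordering).
Putting it together: 2-fluoro-9-iodo-7-methyldecanoic acid.

2-fluoro-9-iodo-7-methyldecanoic acid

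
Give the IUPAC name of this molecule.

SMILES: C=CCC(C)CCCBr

7-bromo-4-methylhept-1-ene

Counting along the main chain through the multiple bond gives 7 carbons: the parent is heptane.
There is one C=C double bond, indicated by the ending -ene.
Choose the numbering such that numbering from this end puts the double bond at C-1 rather than C-6.
With this numbering: the double bond between C-1 and C-2; a bromo group at C-7; a methyl group at C-4.
The substituents are ordered alphabetically, ignoring any di-/tri- multipliers.
The name is 7-bromo-4-methylhept-1-ene.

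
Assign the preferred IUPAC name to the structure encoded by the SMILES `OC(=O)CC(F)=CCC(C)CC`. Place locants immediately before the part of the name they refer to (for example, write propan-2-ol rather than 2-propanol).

The longest chain bearing the –COOH group and the multiple bond is 8 carbons long (octane).
The highest-priority functional group is a carboxylic acid (terminal –COOH), so the name ends in -oic acid.
There is one C=C double bond, indicated by the ending -ene.
Number the chain so that the carboxylic acid carbon is C-1 by definition.
With this numbering: the double bond between C-3 and C-4; a fluoro group at C-3; a methyl group at C-6.
Prefixes are listed alphabetically: fluoro, methyl.
Putting it together: 3-fluoro-6-methyloct-3-enoic acid.

3-fluoro-6-methyloct-3-enoic acid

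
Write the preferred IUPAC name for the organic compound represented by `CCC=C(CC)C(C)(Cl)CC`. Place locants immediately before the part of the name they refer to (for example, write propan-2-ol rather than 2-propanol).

5-chloro-4-ethyl-5-methylhept-3-ene

The longest carbon chain that includes the multiple bond has 7 carbons, so the parent hydride is heptane.
The chain contains a C=C double bond, so the unsaturation ending is -ene.
Number the chain so that numbering from this end puts the double bond at C-3 rather than C-4.
This places the double bond between C-3 and C-4; a chloro group at C-5; an ethyl group at C-4; a methyl group at C-5.
The substituents are ordered alphabetically, ignoring any di-/tri- multipliers.
Putting it together: 5-chloro-4-ethyl-5-methylhept-3-ene.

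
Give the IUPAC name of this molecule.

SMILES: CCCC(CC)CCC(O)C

The longest carbon chain that includes the –OH group has 8 carbons, so the parent hydride is octane.
The principal characteristic group is an alcohol (–OH), named with the suffix -ol.
Choose the numbering such that numbering from this end puts the hydroxyl group at C-2 rather than C-7.
That gives the hydroxyl at C-2; an ethyl group at C-5.
Assembling the pieces gives 5-ethyloctan-2-ol.

5-ethyloctan-2-ol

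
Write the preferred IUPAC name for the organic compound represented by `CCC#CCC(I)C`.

6-iodohept-3-yne

The longest carbon chain that includes the multiple bond has 7 carbons, so the parent hydride is heptane.
The chain contains a C≡C triple bond, so the unsaturation ending is -yne.
Choose the numbering such that numbering from this end puts the triple bond at C-3 rather than C-4.
This places the triple bond between C-3 and C-4; an iodo group at C-6.
Assembling the pieces gives 6-iodohept-3-yne.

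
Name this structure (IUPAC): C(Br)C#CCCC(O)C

7-bromohept-5-yn-2-ol

Counting along the main chain through the –OH group and the multiple bond gives 7 carbons: the parent is heptane.
The highest-priority functional group is an alcohol (–OH), so the name ends in -ol.
A C≡C triple bond in the chain gives the infix -yne-.
Choose the numbering such that numbering from this end puts the hydroxyl group at C-2 rather than C-6.
With this numbering: the hydroxyl at C-2; the triple bond between C-5 and C-6; a bromo group at C-7.
The name is 7-bromohept-5-yn-2-ol.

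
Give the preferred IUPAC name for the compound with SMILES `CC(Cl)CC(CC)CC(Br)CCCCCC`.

The parent chain contains 12 carbons (dodecane).
The numbering direction is chosen so that the substituent locant set {2,4,6} is lower than {7,9,11} at the first point of difference.
This places a bromo group at C-6; a chloro group at C-2; an ethyl group at C-4.
The substituents are ordered alphabetically, ignoring any di-/tri- multipliers.
Putting it together: 6-bromo-2-chloro-4-ethyldodecane.

6-bromo-2-chloro-4-ethyldodecane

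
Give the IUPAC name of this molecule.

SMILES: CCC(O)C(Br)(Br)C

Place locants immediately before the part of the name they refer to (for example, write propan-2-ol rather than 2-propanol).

2,2-dibromopentan-3-ol

The longest chain bearing the –OH group is 5 carbons long (pentane).
The principal characteristic group is an alcohol (–OH), named with the suffix -ol.
Number the chain so that the substituent locant set {2,2} is lower than {4,4} at the first point of difference.
That gives the hydroxyl at C-3; two bromo groups at C-2.
Putting it together: 2,2-dibromopentan-3-ol.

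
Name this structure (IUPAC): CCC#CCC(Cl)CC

The longest carbon chain that includes the multiple bond has 8 carbons, so the parent hydride is octane.
There is one C≡C triple bond, indicated by the ending -yne.
Number the chain so that numbering from this end puts the triple bond at C-3 rather than C-5.
That gives the triple bond between C-3 and C-4; a chloro group at C-6.
Assembling the pieces gives 6-chlorooct-3-yne.

6-chlorooct-3-yne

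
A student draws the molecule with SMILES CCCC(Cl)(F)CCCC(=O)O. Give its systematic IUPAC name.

5-chloro-5-fluorooctanoic acid

The longest chain bearing the –COOH group is 8 carbons long (octane).
The principal characteristic group is a carboxylic acid (terminal –COOH), named with the suffix -oic acid.
Number the chain so that the carboxylic acid carbon is C-1 by definition.
With this numbering: a chloro group at C-5; a fluoro group at C-5.
Prefixes are listed alphabetically: chloro, fluoro.
Assembling the pieces gives 5-chloro-5-fluorooctanoic acid.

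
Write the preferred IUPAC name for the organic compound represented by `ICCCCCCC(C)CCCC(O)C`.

12-iodo-6-methyldodecan-2-ol

The longest chain bearing the –OH group is 12 carbons long (dodecane).
The principal characteristic group is an alcohol (–OH), named with the suffix -ol.
The numbering direction is chosen so that numbering from this end puts the hydroxyl group at C-2 rather than C-11.
That gives the hydroxyl at C-2; an iodo group at C-12; a methyl group at C-6.
Substituent prefixes are cited in alphabetical order (multiplying prefixes like di-/tri- are ignored for ordering).
Putting it together: 12-iodo-6-methyldodecan-2-ol.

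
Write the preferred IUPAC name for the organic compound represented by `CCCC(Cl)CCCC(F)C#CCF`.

8-chloro-1,4-difluoroundec-2-yne

The longest chain bearing the multiple bond is 11 carbons long (undecane).
The chain contains a C≡C triple bond, so the unsaturation ending is -yne.
Number the chain so that numbering from this end puts the triple bond at C-2 rather than C-9.
That gives the triple bond between C-2 and C-3; a chloro group at C-8; fluoro groups at C-1 and C-4.
Substituent prefixes are cited in alphabetical order (multiplying prefixes like di-/tri- are ignored for ordering).
Assembling the pieces gives 8-chloro-1,4-difluoroundec-2-yne.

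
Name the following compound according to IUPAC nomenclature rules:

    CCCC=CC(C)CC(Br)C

8-bromo-6-methylnon-4-ene

Counting along the main chain through the multiple bond gives 9 carbons: the parent is nonane.
The chain contains a C=C double bond, so the unsaturation ending is -ene.
Number the chain so that numbering from this end puts the double bond at C-4 rather than C-5.
That gives the double bond between C-4 and C-5; a bromo group at C-8; a methyl group at C-6.
Substituent prefixes are cited in alphabetical order (multiplying prefixes like di-/tri- are ignored for ordering).
Putting it together: 8-bromo-6-methylnon-4-ene.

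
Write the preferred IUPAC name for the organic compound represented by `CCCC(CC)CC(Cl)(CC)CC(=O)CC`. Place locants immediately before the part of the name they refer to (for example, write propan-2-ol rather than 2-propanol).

5-chloro-5,7-diethyldecan-3-one

The longest carbon chain that includes the carbonyl has 10 carbons, so the parent hydride is decane.
The principal characteristic group is a ketone (C=O on an internal carbon), named with the suffix -one.
The numbering direction is chosen so that numbering from this end puts the carbonyl group at C-3 rather than C-8.
This places the carbonyl at C-3; a chloro group at C-5; ethyl groups at C-5 and C-7.
The substituents are ordered alphabetically, ignoring any di-/tri- multipliers.
Putting it together: 5-chloro-5,7-diethyldecan-3-one.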